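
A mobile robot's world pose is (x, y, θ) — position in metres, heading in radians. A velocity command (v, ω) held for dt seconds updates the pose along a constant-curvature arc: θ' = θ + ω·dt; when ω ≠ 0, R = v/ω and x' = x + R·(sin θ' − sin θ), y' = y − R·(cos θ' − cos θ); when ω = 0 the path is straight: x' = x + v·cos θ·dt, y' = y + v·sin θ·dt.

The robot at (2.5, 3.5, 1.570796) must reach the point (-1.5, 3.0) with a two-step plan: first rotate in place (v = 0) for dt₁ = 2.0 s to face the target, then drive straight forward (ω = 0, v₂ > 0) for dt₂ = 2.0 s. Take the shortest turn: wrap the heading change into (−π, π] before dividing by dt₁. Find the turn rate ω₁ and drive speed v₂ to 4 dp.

ω₁ = 0.8476, v₂ = 2.0156

heading to target = atan2(3−3.5, -1.5−2.5) = -3.0172
Δθ = wrap(-3.0172 − 1.5708) = 1.6952; ω₁ = Δθ/dt₁ = 0.8476
distance = √((-1.5−2.5)² + (3−3.5)²) = 4.0311; v₂ = distance/dt₂ = 2.0156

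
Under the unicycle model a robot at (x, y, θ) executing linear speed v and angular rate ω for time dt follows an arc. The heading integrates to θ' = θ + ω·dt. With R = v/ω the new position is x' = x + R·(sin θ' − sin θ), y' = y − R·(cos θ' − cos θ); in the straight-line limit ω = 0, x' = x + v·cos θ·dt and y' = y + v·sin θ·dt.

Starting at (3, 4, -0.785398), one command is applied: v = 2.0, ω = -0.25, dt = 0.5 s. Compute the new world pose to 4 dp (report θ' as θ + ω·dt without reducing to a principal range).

θ' = -0.7854 + -0.25·0.5 = -0.9104
R = v/ω = 2.0/-0.25 = -8.0000
x' = 3 + -8.0000·(sin -0.9104 − sin -0.7854) = 3.6611
y' = 4 − -8.0000·(cos -0.9104 − cos -0.7854) = 3.2506

(3.6611, 3.2506, -0.9104)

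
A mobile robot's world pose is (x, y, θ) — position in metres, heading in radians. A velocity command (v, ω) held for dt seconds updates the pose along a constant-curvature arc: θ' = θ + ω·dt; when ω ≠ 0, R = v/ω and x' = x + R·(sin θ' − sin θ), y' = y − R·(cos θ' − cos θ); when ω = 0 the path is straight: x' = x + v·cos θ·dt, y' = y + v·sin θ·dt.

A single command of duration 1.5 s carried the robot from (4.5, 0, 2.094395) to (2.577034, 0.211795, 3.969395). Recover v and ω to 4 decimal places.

Δθ = 3.969395 − 2.094395 = 1.875000
ω = Δθ/dt = 1.875000/1.5 = 1.2500
R = Δx/(sin θ' − sin θ) = 1.2000
v = R·ω = 1.2000·1.2500 = 1.5000

v = 1.5000, ω = 1.2500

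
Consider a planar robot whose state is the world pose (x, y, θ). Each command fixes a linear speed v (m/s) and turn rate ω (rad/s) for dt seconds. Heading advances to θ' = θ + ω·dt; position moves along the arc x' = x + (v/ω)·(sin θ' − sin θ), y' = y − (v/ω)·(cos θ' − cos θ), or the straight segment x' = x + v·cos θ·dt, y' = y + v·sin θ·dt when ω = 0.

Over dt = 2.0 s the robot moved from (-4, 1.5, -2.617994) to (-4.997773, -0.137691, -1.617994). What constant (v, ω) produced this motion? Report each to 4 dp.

v = 1.0000, ω = 0.5000

Δθ = -1.617994 − -2.617994 = 1.000000
ω = Δθ/dt = 1.000000/2.0 = 0.5000
R = −Δy/(cos θ' − cos θ) = 2.0000
v = R·ω = 2.0000·0.5000 = 1.0000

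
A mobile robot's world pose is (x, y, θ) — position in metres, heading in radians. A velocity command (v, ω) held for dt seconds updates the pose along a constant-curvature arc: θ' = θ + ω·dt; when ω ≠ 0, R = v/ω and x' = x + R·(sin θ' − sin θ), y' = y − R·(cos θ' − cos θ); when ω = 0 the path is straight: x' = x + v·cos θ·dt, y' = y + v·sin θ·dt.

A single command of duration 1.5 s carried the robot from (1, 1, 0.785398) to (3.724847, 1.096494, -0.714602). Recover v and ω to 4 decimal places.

v = 2.0000, ω = -1.0000

Δθ = -0.714602 − 0.785398 = -1.500000
ω = Δθ/dt = -1.500000/1.5 = -1.0000
R = Δx/(sin θ' − sin θ) = -2.0000
v = R·ω = -2.0000·-1.0000 = 2.0000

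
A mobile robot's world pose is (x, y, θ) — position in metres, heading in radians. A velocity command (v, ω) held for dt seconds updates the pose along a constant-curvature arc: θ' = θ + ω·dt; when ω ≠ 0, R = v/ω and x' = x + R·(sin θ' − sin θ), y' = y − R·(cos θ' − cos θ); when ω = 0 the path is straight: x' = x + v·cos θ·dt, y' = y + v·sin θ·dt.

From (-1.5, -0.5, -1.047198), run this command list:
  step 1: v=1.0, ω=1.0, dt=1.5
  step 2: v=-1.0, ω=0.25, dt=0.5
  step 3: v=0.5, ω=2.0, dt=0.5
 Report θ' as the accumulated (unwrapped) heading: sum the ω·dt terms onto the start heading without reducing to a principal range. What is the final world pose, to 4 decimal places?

(-0.5178, -0.9343, 1.5778)

step 1: θ'=0.4528 (R=1.0000) → pose (-0.1965, -0.8992, 0.4528)
step 2: θ'=0.5778 (R=-4.0000) → pose (-0.6313, -1.1455, 0.5778)
step 3: θ'=1.5778 (R=0.2500) → pose (-0.5178, -0.9343, 1.5778)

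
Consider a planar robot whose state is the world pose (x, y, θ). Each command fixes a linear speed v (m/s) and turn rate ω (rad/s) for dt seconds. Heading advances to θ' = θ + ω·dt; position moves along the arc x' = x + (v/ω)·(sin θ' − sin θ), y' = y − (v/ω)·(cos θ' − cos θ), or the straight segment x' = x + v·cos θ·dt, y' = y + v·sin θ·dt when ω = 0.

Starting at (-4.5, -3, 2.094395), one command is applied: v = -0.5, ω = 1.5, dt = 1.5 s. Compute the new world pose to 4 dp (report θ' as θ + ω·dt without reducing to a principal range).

(-3.9003, -2.9532, 4.3444)

θ' = 2.0944 + 1.5·1.5 = 4.3444
R = v/ω = -0.5/1.5 = -0.3333
x' = -4.5 + -0.3333·(sin 4.3444 − sin 2.0944) = -3.9003
y' = -3 − -0.3333·(cos 4.3444 − cos 2.0944) = -2.9532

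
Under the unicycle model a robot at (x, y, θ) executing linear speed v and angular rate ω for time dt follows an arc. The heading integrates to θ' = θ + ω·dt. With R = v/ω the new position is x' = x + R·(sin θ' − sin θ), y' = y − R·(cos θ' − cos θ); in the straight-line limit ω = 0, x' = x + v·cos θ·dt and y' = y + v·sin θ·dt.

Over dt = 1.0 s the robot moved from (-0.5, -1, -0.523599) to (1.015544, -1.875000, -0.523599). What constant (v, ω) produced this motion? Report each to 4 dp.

v = 1.7500, ω = 0.0000

Δθ = -0.523599 − -0.523599 = 0.000000
ω = Δθ/dt = 0.000000/1.0 = 0.0000
ω = 0 → v = (Δx·cos θ + Δy·sin θ)/dt = 1.7500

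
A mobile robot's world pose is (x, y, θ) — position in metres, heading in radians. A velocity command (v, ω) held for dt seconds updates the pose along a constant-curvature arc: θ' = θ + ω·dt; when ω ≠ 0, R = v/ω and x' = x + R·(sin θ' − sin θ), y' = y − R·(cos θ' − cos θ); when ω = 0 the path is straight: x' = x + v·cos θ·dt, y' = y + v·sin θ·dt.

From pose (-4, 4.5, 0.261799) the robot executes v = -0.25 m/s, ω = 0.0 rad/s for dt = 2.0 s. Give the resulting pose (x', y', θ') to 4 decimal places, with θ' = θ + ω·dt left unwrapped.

(-4.4830, 4.3706, 0.2618)

θ' = 0.2618 + 0.0·2.0 = 0.2618
ω = 0 → straight: x' = -4 + -0.25·cos(0.2618)·2.0 = -4.4830
y' = 4.5 + -0.25·sin(0.2618)·2.0 = 4.3706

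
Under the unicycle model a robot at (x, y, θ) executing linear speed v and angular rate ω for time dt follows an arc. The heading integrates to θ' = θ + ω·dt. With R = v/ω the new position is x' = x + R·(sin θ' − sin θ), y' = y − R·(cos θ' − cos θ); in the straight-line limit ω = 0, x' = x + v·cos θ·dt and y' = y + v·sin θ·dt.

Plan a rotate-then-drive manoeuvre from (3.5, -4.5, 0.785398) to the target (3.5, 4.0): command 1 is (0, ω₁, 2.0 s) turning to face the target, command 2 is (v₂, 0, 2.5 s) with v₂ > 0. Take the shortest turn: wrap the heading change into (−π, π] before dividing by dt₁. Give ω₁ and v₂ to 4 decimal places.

ω₁ = 0.3927, v₂ = 3.4000

heading to target = atan2(4−-4.5, 3.5−3.5) = 1.5708
Δθ = wrap(1.5708 − 0.7854) = 0.7854; ω₁ = Δθ/dt₁ = 0.3927
distance = √((3.5−3.5)² + (4−-4.5)²) = 8.5000; v₂ = distance/dt₂ = 3.4000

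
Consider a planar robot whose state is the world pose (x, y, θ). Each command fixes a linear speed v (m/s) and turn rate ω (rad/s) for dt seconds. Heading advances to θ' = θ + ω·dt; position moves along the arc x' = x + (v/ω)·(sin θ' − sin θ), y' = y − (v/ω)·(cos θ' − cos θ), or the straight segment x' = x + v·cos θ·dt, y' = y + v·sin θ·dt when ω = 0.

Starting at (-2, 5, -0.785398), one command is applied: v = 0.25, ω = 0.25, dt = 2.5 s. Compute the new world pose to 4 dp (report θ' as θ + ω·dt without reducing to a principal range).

θ' = -0.7854 + 0.25·2.5 = -0.1604
R = v/ω = 0.25/0.25 = 1.0000
x' = -2 + 1.0000·(sin -0.1604 − sin -0.7854) = -1.4526
y' = 5 − 1.0000·(cos -0.1604 − cos -0.7854) = 4.7199

(-1.4526, 4.7199, -0.1604)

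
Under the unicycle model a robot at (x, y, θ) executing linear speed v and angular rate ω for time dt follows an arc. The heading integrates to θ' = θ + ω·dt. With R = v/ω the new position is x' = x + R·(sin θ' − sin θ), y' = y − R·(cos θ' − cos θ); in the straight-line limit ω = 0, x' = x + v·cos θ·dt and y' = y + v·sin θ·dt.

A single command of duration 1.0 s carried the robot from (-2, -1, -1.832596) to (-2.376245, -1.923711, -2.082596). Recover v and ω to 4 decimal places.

Δθ = -2.082596 − -1.832596 = -0.250000
ω = Δθ/dt = -0.250000/1.0 = -0.2500
R = −Δy/(cos θ' − cos θ) = -4.0000
v = R·ω = -4.0000·-0.2500 = 1.0000

v = 1.0000, ω = -0.2500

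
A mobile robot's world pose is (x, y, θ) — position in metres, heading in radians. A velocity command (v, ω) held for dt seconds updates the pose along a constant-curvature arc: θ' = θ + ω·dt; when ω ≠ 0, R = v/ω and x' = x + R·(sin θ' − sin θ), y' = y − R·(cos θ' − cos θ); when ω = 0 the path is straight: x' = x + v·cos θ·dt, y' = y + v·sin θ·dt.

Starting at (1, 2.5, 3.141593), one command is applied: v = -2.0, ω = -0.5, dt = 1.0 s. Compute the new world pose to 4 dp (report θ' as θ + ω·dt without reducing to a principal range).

(2.9177, 2.0103, 2.6416)

θ' = 3.1416 + -0.5·1.0 = 2.6416
R = v/ω = -2.0/-0.5 = 4.0000
x' = 1 + 4.0000·(sin 2.6416 − sin 3.1416) = 2.9177
y' = 2.5 − 4.0000·(cos 2.6416 − cos 3.1416) = 2.0103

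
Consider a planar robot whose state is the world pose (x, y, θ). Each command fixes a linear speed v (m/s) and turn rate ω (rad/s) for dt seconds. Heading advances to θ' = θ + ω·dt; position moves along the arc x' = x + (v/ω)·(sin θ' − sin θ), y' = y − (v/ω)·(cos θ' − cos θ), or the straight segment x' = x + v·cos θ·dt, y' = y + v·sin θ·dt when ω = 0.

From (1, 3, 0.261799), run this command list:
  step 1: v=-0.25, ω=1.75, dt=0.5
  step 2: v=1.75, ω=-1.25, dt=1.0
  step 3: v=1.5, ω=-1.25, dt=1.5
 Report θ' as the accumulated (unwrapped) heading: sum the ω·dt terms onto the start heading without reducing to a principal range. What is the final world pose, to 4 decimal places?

step 1: θ'=1.1368 (R=-0.1429) → pose (0.9074, 2.9221, 1.1368)
step 2: θ'=-0.1132 (R=-1.4000) → pose (2.3357, 3.7244, -0.1132)
step 3: θ'=-1.9882 (R=-1.2000) → pose (3.2971, 2.0456, -1.9882)

(3.2971, 2.0456, -1.9882)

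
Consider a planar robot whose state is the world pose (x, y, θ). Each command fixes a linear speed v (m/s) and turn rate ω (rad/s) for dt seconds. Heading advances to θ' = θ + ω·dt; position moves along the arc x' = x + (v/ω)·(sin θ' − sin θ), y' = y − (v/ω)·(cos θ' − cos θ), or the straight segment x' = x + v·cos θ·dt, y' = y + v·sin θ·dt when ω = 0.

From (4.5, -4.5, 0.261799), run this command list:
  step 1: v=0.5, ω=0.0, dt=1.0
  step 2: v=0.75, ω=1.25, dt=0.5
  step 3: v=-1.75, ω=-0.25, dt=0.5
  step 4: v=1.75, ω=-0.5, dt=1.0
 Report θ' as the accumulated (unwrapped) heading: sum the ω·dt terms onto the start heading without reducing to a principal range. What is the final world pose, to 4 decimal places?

step 1: θ'=0.2618 (straight) → pose (4.9830, -4.3706, 0.2618)
step 2: θ'=0.8868 (R=0.6000) → pose (5.2927, -4.1702, 0.8868)
step 3: θ'=0.7618 (R=7.0000) → pose (4.6989, -4.8121, 0.7618)
step 4: θ'=0.2618 (R=-3.5000) → pose (6.2088, -3.9639, 0.2618)

(6.2088, -3.9639, 0.2618)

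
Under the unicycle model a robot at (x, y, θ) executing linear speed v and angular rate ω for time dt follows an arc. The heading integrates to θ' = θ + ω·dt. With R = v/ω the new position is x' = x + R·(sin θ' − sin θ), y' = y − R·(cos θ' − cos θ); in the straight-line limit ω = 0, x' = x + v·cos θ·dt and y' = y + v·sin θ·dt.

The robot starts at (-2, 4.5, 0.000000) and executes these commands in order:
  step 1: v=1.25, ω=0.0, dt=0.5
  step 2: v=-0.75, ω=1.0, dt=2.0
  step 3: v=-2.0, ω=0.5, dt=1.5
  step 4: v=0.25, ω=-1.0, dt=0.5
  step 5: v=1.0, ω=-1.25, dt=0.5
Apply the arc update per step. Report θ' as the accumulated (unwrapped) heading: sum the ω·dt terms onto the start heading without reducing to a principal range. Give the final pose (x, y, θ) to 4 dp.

(-0.2219, 1.9385, 1.6250)

step 1: θ'=0.0000 (straight) → pose (-1.3750, 4.5000, 0.0000)
step 2: θ'=2.0000 (R=-0.7500) → pose (-2.0570, 3.4379, 2.0000)
step 3: θ'=2.7500 (R=-4.0000) → pose (0.0536, 1.4053, 2.7500)
step 4: θ'=2.2500 (R=-0.2500) → pose (-0.0455, 1.4793, 2.2500)
step 5: θ'=1.6250 (R=-0.8000) → pose (-0.2219, 1.9385, 1.6250)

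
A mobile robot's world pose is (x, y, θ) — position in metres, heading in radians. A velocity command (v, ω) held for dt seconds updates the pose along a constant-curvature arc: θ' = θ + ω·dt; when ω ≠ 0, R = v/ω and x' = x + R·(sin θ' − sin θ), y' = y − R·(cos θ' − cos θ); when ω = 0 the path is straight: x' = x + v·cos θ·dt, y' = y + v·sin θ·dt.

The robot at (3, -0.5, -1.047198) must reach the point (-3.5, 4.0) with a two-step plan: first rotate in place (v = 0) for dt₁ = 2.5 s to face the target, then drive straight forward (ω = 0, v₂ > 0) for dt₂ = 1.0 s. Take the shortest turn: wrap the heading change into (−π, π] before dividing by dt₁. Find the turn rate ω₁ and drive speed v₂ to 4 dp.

ω₁ = -1.0800, v₂ = 7.9057

heading to target = atan2(4−-0.5, -3.5−3) = 2.5360
Δθ = wrap(2.5360 − -1.0472) = -2.6999; ω₁ = Δθ/dt₁ = -1.0800
distance = √((-3.5−3)² + (4−-0.5)²) = 7.9057; v₂ = distance/dt₂ = 7.9057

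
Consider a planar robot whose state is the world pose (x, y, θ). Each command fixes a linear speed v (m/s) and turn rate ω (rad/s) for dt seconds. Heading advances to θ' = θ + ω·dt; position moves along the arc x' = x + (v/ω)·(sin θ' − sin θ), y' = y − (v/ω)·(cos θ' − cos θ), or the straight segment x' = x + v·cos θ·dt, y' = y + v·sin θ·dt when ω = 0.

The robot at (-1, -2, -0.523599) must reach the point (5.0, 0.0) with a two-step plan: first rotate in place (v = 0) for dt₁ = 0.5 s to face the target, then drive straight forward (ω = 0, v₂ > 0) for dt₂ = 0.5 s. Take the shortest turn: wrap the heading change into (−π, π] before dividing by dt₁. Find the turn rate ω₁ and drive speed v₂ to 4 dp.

ω₁ = 1.6907, v₂ = 12.6491

heading to target = atan2(0−-2, 5−-1) = 0.3218
Δθ = wrap(0.3218 − -0.5236) = 0.8453; ω₁ = Δθ/dt₁ = 1.6907
distance = √((5−-1)² + (0−-2)²) = 6.3246; v₂ = distance/dt₂ = 12.6491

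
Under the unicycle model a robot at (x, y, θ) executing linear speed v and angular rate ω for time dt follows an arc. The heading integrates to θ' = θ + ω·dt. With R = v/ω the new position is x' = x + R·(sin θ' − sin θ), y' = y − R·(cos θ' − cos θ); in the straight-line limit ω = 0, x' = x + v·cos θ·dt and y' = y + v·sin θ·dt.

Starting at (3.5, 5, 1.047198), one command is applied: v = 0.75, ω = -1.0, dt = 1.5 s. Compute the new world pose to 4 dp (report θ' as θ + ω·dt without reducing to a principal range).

θ' = 1.0472 + -1.0·1.5 = -0.4528
R = v/ω = 0.75/-1.0 = -0.7500
x' = 3.5 + -0.7500·(sin -0.4528 − sin 1.0472) = 4.4776
y' = 5 − -0.7500·(cos -0.4528 − cos 1.0472) = 5.2994

(4.4776, 5.2994, -0.4528)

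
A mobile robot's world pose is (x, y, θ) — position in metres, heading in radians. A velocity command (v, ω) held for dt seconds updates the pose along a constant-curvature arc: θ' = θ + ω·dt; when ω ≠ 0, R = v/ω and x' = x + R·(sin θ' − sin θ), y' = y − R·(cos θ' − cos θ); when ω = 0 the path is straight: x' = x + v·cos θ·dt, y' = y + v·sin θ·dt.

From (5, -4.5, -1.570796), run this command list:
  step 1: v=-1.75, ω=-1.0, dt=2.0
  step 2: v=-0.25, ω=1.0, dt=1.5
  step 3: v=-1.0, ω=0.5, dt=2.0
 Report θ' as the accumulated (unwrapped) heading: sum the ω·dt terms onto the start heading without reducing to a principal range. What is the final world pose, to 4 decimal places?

step 1: θ'=-3.5708 (R=1.7500) → pose (7.4783, -2.9087, -3.5708)
step 2: θ'=-2.0708 (R=-0.2500) → pose (7.8017, -2.8013, -2.0708)
step 3: θ'=-1.0708 (R=-2.0000) → pose (7.8017, -0.8836, -1.0708)

(7.8017, -0.8836, -1.0708)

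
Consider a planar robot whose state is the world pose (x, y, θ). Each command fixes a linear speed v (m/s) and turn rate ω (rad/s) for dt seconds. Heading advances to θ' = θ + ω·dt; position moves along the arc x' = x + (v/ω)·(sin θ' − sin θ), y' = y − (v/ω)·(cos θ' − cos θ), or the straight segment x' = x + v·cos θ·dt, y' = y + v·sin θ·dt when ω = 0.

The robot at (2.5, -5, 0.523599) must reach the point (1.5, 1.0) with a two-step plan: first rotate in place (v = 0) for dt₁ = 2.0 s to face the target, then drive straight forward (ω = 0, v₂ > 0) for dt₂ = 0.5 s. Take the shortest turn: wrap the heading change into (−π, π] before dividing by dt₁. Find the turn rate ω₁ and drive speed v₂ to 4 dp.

heading to target = atan2(1−-5, 1.5−2.5) = 1.7359
Δθ = wrap(1.7359 − 0.5236) = 1.2123; ω₁ = Δθ/dt₁ = 0.6062
distance = √((1.5−2.5)² + (1−-5)²) = 6.0828; v₂ = distance/dt₂ = 12.1655

ω₁ = 0.6062, v₂ = 12.1655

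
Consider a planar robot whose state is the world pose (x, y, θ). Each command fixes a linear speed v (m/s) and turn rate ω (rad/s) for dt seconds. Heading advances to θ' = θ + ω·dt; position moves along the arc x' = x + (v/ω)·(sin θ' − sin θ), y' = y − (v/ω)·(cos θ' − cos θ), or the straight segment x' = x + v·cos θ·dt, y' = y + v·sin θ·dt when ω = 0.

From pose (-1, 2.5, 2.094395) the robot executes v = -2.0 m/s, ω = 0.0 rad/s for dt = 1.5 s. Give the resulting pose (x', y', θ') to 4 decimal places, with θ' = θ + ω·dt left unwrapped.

(0.5000, -0.0981, 2.0944)

θ' = 2.0944 + 0.0·1.5 = 2.0944
ω = 0 → straight: x' = -1 + -2.0·cos(2.0944)·1.5 = 0.5000
y' = 2.5 + -2.0·sin(2.0944)·1.5 = -0.0981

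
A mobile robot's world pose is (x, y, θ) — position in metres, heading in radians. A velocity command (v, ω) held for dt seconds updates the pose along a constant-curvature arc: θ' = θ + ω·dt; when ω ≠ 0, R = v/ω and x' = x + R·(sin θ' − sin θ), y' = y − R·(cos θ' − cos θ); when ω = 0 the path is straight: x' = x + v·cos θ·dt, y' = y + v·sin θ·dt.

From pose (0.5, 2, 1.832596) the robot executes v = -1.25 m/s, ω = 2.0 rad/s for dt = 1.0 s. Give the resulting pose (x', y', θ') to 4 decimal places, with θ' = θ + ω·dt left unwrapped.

θ' = 1.8326 + 2.0·1.0 = 3.8326
R = v/ω = -1.25/2.0 = -0.6250
x' = 0.5 + -0.6250·(sin 3.8326 − sin 1.8326) = 1.5020
y' = 2 − -0.6250·(cos 3.8326 − cos 1.8326) = 1.6801

(1.5020, 1.6801, 3.8326)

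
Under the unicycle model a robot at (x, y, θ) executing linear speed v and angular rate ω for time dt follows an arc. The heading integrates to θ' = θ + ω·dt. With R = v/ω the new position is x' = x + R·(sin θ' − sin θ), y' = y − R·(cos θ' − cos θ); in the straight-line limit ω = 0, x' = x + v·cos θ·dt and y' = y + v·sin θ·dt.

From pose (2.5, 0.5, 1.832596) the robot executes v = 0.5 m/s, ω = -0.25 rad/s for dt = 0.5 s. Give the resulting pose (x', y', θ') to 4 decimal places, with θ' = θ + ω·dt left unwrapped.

(2.4505, 0.7449, 1.7076)

θ' = 1.8326 + -0.25·0.5 = 1.7076
R = v/ω = 0.5/-0.25 = -2.0000
x' = 2.5 + -2.0000·(sin 1.7076 − sin 1.8326) = 2.4505
y' = 0.5 − -2.0000·(cos 1.7076 − cos 1.8326) = 0.7449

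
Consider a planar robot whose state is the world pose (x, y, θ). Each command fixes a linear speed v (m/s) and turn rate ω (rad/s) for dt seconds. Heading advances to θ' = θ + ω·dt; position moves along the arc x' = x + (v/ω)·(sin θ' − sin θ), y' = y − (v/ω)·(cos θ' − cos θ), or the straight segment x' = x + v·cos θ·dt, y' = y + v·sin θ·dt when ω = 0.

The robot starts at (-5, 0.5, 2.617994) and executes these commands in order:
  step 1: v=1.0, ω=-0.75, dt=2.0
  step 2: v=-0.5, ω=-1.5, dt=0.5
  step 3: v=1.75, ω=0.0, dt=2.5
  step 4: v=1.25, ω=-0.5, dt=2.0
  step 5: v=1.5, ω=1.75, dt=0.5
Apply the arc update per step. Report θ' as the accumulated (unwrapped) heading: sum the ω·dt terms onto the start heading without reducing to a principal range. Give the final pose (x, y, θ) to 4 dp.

(1.4588, 3.1908, 0.2430)

step 1: θ'=1.1180 (R=-1.3333) → pose (-5.5323, 2.2380, 1.1180)
step 2: θ'=0.3680 (R=0.3333) → pose (-5.7121, 2.0728, 0.3680)
step 3: θ'=0.3680 (straight) → pose (-1.6300, 3.6467, 0.3680)
step 4: θ'=-0.6320 (R=-2.5000) → pose (0.7462, 3.3312, -0.6320)
step 5: θ'=0.2430 (R=0.8571) → pose (1.4588, 3.1908, 0.2430)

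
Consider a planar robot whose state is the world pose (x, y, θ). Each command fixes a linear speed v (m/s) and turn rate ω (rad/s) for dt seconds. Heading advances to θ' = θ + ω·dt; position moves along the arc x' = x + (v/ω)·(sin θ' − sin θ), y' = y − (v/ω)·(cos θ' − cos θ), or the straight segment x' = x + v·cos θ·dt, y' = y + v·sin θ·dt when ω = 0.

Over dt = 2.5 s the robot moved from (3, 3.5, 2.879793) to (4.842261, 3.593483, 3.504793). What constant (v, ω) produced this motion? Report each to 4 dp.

v = -0.7500, ω = 0.2500

Δθ = 3.504793 − 2.879793 = 0.625000
ω = Δθ/dt = 0.625000/2.5 = 0.2500
R = Δx/(sin θ' − sin θ) = -3.0000
v = R·ω = -3.0000·0.2500 = -0.7500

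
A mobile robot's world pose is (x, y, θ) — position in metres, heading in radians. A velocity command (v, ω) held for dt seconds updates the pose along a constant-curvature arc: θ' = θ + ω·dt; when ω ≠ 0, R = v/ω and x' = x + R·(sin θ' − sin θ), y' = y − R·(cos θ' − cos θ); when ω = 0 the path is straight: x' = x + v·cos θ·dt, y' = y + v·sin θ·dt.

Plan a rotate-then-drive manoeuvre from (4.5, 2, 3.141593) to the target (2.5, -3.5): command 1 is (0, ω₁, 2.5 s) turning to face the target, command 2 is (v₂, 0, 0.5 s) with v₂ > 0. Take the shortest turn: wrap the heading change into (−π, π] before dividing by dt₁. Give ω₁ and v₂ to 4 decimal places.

heading to target = atan2(-3.5−2, 2.5−4.5) = -1.9196
Δθ = wrap(-1.9196 − 3.1416) = 1.2220; ω₁ = Δθ/dt₁ = 0.4888
distance = √((2.5−4.5)² + (-3.5−2)²) = 5.8523; v₂ = distance/dt₂ = 11.7047

ω₁ = 0.4888, v₂ = 11.7047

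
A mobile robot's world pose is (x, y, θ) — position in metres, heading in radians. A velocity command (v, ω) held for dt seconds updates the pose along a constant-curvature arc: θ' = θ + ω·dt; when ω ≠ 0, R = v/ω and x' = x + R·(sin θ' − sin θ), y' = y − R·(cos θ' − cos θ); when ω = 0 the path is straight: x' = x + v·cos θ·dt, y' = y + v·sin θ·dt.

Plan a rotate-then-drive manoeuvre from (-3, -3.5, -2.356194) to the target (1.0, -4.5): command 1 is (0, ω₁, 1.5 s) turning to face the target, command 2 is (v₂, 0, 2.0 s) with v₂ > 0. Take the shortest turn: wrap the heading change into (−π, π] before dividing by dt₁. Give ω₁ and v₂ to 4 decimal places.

ω₁ = 1.4075, v₂ = 2.0616

heading to target = atan2(-4.5−-3.5, 1−-3) = -0.2450
Δθ = wrap(-0.2450 − -2.3562) = 2.1112; ω₁ = Δθ/dt₁ = 1.4075
distance = √((1−-3)² + (-4.5−-3.5)²) = 4.1231; v₂ = distance/dt₂ = 2.0616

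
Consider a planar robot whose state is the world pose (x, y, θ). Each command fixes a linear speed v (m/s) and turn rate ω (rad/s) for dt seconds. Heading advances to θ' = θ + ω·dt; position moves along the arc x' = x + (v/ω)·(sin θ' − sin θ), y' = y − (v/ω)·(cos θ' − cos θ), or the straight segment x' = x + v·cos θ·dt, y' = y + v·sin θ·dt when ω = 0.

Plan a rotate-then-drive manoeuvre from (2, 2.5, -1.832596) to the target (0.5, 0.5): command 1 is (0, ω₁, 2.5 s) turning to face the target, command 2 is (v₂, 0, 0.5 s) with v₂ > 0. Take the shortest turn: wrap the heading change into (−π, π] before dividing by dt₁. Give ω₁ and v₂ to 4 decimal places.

heading to target = atan2(0.5−2.5, 0.5−2) = -2.2143
Δθ = wrap(-2.2143 − -1.8326) = -0.3817; ω₁ = Δθ/dt₁ = -0.1527
distance = √((0.5−2)² + (0.5−2.5)²) = 2.5000; v₂ = distance/dt₂ = 5.0000

ω₁ = -0.1527, v₂ = 5.0000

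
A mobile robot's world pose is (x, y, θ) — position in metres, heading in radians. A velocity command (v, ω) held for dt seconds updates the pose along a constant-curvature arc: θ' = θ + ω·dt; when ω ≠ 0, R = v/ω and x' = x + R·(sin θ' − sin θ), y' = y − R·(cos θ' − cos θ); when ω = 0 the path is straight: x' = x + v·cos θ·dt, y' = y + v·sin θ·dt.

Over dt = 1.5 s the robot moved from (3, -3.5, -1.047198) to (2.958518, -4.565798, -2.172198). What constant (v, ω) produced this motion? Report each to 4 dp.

Δθ = -2.172198 − -1.047198 = -1.125000
ω = Δθ/dt = -1.125000/1.5 = -0.7500
R = −Δy/(cos θ' − cos θ) = -1.0000
v = R·ω = -1.0000·-0.7500 = 0.7500

v = 0.7500, ω = -0.7500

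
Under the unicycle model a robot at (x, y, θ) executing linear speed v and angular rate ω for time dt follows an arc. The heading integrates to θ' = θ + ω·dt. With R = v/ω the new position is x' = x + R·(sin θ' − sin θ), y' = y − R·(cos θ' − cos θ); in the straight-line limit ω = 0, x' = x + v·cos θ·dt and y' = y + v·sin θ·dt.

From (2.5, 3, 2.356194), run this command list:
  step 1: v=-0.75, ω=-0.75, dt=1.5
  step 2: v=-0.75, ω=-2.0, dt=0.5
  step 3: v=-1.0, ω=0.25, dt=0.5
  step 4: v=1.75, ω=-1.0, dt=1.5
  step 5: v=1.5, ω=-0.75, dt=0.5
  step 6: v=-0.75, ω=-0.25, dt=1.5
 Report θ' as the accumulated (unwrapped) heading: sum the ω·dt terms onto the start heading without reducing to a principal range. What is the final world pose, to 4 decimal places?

step 1: θ'=1.2312 (R=1.0000) → pose (2.7358, 1.9598, 1.2312)
step 2: θ'=0.2312 (R=0.3750) → pose (2.4681, 1.7197, 0.2312)
step 3: θ'=0.3562 (R=-4.0000) → pose (1.9898, 1.5750, 0.3562)
step 4: θ'=-1.1438 (R=-1.7500) → pose (4.1930, 0.6596, -1.1438)
step 5: θ'=-1.5188 (R=-2.0000) → pose (4.3698, -0.0647, -1.5188)
step 6: θ'=-1.8938 (R=3.0000) → pose (4.5209, 1.0434, -1.8938)

(4.5209, 1.0434, -1.8938)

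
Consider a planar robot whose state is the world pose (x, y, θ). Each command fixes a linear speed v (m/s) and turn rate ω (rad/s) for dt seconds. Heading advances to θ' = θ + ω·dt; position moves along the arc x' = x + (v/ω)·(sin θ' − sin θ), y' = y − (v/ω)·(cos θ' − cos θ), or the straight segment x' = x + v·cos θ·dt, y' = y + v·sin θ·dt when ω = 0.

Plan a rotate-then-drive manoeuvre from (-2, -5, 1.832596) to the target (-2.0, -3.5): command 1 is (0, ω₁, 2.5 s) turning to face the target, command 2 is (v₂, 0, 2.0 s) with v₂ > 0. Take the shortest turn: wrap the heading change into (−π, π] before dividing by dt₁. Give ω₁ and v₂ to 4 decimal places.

heading to target = atan2(-3.5−-5, -2−-2) = 1.5708
Δθ = wrap(1.5708 − 1.8326) = -0.2618; ω₁ = Δθ/dt₁ = -0.1047
distance = √((-2−-2)² + (-3.5−-5)²) = 1.5000; v₂ = distance/dt₂ = 0.7500

ω₁ = -0.1047, v₂ = 0.7500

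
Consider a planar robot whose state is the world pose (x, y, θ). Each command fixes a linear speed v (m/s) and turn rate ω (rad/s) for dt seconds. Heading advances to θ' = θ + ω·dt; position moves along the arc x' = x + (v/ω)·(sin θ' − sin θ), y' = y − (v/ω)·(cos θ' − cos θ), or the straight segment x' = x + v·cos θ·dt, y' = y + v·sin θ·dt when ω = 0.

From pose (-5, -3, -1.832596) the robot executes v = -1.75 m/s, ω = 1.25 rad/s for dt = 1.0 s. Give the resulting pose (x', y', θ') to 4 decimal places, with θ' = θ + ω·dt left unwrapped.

(-5.5820, -1.4686, -0.5826)

θ' = -1.8326 + 1.25·1.0 = -0.5826
R = v/ω = -1.75/1.25 = -1.4000
x' = -5 + -1.4000·(sin -0.5826 − sin -1.8326) = -5.5820
y' = -3 − -1.4000·(cos -0.5826 − cos -1.8326) = -1.4686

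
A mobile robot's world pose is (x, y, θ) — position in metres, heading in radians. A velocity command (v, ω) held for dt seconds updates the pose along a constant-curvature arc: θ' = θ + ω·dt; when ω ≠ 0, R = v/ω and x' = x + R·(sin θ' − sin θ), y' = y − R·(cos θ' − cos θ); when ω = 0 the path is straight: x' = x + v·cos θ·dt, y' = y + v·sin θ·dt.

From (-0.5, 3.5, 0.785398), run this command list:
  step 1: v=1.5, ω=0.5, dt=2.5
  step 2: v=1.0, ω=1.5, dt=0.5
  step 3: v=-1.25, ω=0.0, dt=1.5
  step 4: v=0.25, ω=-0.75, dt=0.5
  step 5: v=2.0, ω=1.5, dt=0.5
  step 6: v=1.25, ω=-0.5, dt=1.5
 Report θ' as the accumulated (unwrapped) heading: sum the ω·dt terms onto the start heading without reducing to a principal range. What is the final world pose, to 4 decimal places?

step 1: θ'=2.0354 (R=3.0000) → pose (0.0607, 6.9655, 2.0354)
step 2: θ'=2.7854 (R=0.6667) → pose (-0.3028, 7.2916, 2.7854)
step 3: θ'=2.7854 (straight) → pose (1.4545, 6.6378, 2.7854)
step 4: θ'=2.4104 (R=-0.3333) → pose (1.3481, 6.7021, 2.4104)
step 5: θ'=3.1604 (R=1.3333) → pose (0.4327, 7.0427, 3.1604)
step 6: θ'=2.4104 (R=-2.5000) → pose (-1.2837, 7.6813, 2.4104)

(-1.2837, 7.6813, 2.4104)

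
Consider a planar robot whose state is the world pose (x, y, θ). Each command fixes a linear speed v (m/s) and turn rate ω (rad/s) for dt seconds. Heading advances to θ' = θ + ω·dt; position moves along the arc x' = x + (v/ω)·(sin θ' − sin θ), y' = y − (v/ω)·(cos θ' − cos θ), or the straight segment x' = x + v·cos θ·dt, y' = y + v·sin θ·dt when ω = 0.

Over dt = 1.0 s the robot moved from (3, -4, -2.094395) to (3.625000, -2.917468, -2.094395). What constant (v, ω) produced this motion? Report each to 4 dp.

v = -1.2500, ω = 0.0000

Δθ = -2.094395 − -2.094395 = 0.000000
ω = Δθ/dt = 0.000000/1.0 = 0.0000
ω = 0 → v = (Δx·cos θ + Δy·sin θ)/dt = -1.2500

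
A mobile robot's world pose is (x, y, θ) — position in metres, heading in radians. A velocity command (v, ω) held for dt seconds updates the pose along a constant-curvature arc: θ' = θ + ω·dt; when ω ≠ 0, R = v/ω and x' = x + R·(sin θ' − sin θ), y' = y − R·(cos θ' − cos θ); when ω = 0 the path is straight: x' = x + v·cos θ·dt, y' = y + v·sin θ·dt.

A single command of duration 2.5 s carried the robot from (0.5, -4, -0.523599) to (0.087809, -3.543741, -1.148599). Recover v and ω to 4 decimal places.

Δθ = -1.148599 − -0.523599 = -0.625000
ω = Δθ/dt = -0.625000/2.5 = -0.2500
R = −Δy/(cos θ' − cos θ) = 1.0000
v = R·ω = 1.0000·-0.2500 = -0.2500

v = -0.2500, ω = -0.2500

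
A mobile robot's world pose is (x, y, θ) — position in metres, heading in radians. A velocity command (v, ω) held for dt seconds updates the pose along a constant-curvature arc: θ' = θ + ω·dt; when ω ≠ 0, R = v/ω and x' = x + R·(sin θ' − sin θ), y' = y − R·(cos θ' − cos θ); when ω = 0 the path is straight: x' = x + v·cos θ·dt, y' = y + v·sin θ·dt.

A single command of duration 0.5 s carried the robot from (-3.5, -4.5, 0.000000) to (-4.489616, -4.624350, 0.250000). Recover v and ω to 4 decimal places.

v = -2.0000, ω = 0.5000

Δθ = 0.250000 − 0.000000 = 0.250000
ω = Δθ/dt = 0.250000/0.5 = 0.5000
R = Δx/(sin θ' − sin θ) = -4.0000
v = R·ω = -4.0000·0.5000 = -2.0000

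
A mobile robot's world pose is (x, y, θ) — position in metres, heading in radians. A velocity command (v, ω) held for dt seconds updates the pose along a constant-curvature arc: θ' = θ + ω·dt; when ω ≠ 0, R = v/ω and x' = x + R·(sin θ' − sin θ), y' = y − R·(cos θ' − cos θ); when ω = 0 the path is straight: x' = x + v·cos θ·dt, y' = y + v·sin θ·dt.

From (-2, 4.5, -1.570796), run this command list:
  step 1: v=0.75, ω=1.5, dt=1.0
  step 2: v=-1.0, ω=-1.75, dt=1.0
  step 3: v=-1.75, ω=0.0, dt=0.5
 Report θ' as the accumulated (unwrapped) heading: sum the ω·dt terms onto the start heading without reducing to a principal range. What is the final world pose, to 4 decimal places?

(-1.8321, 5.5604, -1.8208)

step 1: θ'=-0.0708 (R=0.5000) → pose (-1.5354, 4.0013, -0.0708)
step 2: θ'=-1.8208 (R=0.5714) → pose (-2.0486, 4.7126, -1.8208)
step 3: θ'=-1.8208 (straight) → pose (-1.8321, 5.5604, -1.8208)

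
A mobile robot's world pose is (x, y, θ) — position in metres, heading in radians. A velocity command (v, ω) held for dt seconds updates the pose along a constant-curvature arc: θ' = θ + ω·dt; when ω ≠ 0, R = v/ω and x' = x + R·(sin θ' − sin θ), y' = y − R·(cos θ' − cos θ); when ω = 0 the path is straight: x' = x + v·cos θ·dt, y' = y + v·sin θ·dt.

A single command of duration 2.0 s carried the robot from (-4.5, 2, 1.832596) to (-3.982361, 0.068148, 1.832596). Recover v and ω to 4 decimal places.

v = -1.0000, ω = 0.0000

Δθ = 1.832596 − 1.832596 = 0.000000
ω = Δθ/dt = 0.000000/2.0 = 0.0000
ω = 0 → v = (Δx·cos θ + Δy·sin θ)/dt = -1.0000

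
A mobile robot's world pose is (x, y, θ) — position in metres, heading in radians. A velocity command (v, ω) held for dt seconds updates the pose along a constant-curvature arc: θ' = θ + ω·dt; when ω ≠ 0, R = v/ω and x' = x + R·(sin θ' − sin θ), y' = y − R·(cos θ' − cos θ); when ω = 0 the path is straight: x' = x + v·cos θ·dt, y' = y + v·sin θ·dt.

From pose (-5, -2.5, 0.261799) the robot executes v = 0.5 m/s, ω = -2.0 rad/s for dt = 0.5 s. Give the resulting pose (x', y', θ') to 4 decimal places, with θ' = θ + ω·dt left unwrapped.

(-4.7671, -2.5566, -0.7382)

θ' = 0.2618 + -2.0·0.5 = -0.7382
R = v/ω = 0.5/-2.0 = -0.2500
x' = -5 + -0.2500·(sin -0.7382 − sin 0.2618) = -4.7671
y' = -2.5 − -0.2500·(cos -0.7382 − cos 0.2618) = -2.5566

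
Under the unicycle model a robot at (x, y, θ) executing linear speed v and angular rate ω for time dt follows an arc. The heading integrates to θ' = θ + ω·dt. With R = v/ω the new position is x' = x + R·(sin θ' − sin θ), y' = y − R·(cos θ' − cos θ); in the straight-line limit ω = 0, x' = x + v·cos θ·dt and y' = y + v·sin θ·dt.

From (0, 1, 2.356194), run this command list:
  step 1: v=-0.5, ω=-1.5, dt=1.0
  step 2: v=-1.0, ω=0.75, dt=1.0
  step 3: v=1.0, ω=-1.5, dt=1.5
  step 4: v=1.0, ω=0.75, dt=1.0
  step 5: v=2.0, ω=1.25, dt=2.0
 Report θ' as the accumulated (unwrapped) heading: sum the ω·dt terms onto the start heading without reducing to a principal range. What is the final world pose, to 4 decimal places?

step 1: θ'=0.8562 (R=0.3333) → pose (0.0161, 0.5459, 0.8562)
step 2: θ'=1.6062 (R=-1.3333) → pose (-0.3093, -0.3751, 1.6062)
step 3: θ'=-0.6438 (R=-0.6667) → pose (0.7571, 0.1817, -0.6438)
step 4: θ'=0.1062 (R=1.3333) → pose (1.6988, -0.0777, 0.1062)
step 5: θ'=2.6062 (R=1.6000) → pose (2.3455, 2.8894, 2.6062)

(2.3455, 2.8894, 2.6062)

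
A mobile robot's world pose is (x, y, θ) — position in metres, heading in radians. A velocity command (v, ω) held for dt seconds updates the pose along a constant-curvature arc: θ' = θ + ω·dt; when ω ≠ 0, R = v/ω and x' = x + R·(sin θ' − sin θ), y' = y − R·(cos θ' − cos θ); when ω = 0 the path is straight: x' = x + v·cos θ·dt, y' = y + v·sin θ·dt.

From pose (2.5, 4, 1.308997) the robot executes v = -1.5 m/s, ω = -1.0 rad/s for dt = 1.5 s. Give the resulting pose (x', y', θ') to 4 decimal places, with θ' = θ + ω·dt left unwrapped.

(0.7663, 2.9155, -0.1910)

θ' = 1.3090 + -1.0·1.5 = -0.1910
R = v/ω = -1.5/-1.0 = 1.5000
x' = 2.5 + 1.5000·(sin -0.1910 − sin 1.3090) = 0.7663
y' = 4 − 1.5000·(cos -0.1910 − cos 1.3090) = 2.9155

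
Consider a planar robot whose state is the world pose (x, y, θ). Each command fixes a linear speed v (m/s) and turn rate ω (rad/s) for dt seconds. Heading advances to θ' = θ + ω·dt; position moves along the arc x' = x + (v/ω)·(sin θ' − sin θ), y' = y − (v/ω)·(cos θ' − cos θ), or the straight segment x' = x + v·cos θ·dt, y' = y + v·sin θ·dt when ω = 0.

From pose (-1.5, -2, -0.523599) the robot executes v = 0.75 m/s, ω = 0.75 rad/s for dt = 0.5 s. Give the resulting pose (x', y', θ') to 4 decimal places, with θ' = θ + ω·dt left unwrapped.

θ' = -0.5236 + 0.75·0.5 = -0.1486
R = v/ω = 0.75/0.75 = 1.0000
x' = -1.5 + 1.0000·(sin -0.1486 − sin -0.5236) = -1.1481
y' = -2 − 1.0000·(cos -0.1486 − cos -0.5236) = -2.1230

(-1.1481, -2.1230, -0.1486)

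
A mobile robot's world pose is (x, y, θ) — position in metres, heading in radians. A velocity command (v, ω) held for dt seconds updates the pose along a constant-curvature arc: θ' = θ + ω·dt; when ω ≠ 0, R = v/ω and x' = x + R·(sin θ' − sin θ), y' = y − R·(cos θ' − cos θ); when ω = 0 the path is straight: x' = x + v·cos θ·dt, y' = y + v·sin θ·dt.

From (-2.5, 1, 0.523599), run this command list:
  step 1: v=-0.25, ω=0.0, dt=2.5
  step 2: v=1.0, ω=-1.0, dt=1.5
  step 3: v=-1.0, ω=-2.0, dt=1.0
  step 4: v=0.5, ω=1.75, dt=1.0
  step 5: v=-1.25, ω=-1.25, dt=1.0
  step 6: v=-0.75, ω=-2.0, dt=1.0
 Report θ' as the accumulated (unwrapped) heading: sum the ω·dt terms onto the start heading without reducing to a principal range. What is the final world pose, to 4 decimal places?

step 1: θ'=0.5236 (straight) → pose (-3.0413, 0.6875, 0.5236)
step 2: θ'=-0.9764 (R=-1.0000) → pose (-1.7128, 0.3815, -0.9764)
step 3: θ'=-2.9764 (R=0.5000) → pose (-1.3808, 1.1547, -2.9764)
step 4: θ'=-1.2264 (R=0.2857) → pose (-1.6027, 0.7764, -1.2264)
step 5: θ'=-2.4764 (R=1.0000) → pose (-1.2786, 1.9008, -2.4764)
step 6: θ'=-4.4764 (R=0.3750) → pose (-0.6826, 1.6934, -4.4764)

(-0.6826, 1.6934, -4.4764)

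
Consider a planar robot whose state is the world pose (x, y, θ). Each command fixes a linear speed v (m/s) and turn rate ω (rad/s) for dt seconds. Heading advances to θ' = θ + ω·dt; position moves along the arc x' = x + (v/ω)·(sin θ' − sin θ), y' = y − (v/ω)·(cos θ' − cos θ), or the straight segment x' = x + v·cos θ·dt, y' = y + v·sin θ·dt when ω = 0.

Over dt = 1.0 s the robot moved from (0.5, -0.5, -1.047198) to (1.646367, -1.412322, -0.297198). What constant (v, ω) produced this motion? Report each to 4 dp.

Δθ = -0.297198 − -1.047198 = 0.750000
ω = Δθ/dt = 0.750000/1.0 = 0.7500
R = Δx/(sin θ' − sin θ) = 2.0000
v = R·ω = 2.0000·0.7500 = 1.5000

v = 1.5000, ω = 0.7500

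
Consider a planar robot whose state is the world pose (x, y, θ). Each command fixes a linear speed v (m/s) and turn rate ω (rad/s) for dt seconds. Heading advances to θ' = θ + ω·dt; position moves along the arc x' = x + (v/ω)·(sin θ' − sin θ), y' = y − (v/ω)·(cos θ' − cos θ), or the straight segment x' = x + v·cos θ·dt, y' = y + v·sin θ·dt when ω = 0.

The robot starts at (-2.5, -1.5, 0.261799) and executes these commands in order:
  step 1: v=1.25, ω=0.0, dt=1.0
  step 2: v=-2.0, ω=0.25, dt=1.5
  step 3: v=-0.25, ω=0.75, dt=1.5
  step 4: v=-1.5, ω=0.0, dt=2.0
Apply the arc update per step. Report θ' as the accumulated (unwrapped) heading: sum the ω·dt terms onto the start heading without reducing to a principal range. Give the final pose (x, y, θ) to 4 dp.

step 1: θ'=0.2618 (straight) → pose (-1.2926, -1.1765, 0.2618)
step 2: θ'=0.6368 (R=-8.0000) → pose (-3.9790, -2.4719, 0.6368)
step 3: θ'=1.7618 (R=-0.3333) → pose (-4.1081, -2.8031, 1.7618)
step 4: θ'=1.7618 (straight) → pose (-3.5386, -5.7486, 1.7618)

(-3.5386, -5.7486, 1.7618)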